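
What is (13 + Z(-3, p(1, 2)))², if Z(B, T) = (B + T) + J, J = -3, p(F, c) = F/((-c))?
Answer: 169/4 ≈ 42.250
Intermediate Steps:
p(F, c) = -F/c (p(F, c) = F*(-1/c) = -F/c)
Z(B, T) = -3 + B + T (Z(B, T) = (B + T) - 3 = -3 + B + T)
(13 + Z(-3, p(1, 2)))² = (13 + (-3 - 3 - 1*1/2))² = (13 + (-3 - 3 - 1*1*½))² = (13 + (-3 - 3 - ½))² = (13 - 13/2)² = (13/2)² = 169/4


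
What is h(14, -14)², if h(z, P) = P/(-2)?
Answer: 49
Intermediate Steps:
h(z, P) = -P/2 (h(z, P) = P*(-½) = -P/2)
h(14, -14)² = (-½*(-14))² = 7² = 49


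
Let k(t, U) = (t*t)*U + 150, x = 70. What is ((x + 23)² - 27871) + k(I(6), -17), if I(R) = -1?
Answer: -19089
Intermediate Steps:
k(t, U) = 150 + U*t² (k(t, U) = t²*U + 150 = U*t² + 150 = 150 + U*t²)
((x + 23)² - 27871) + k(I(6), -17) = ((70 + 23)² - 27871) + (150 - 17*(-1)²) = (93² - 27871) + (150 - 17*1) = (8649 - 27871) + (150 - 17) = -19222 + 133 = -19089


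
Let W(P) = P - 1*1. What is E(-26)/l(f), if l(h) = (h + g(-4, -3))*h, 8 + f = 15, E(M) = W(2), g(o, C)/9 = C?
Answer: -1/140 ≈ -0.0071429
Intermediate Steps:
W(P) = -1 + P (W(P) = P - 1 = -1 + P)
g(o, C) = 9*C
E(M) = 1 (E(M) = -1 + 2 = 1)
f = 7 (f = -8 + 15 = 7)
l(h) = h*(-27 + h) (l(h) = (h + 9*(-3))*h = (h - 27)*h = (-27 + h)*h = h*(-27 + h))
E(-26)/l(f) = 1/(7*(-27 + 7)) = 1/(7*(-20)) = 1/(-140) = 1*(-1/140) = -1/140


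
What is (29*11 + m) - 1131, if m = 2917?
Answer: 2105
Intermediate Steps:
(29*11 + m) - 1131 = (29*11 + 2917) - 1131 = (319 + 2917) - 1131 = 3236 - 1131 = 2105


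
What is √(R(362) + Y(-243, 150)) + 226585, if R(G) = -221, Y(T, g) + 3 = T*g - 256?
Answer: 226585 + I*√36930 ≈ 2.2659e+5 + 192.17*I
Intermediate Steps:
Y(T, g) = -259 + T*g (Y(T, g) = -3 + (T*g - 256) = -3 + (-256 + T*g) = -259 + T*g)
√(R(362) + Y(-243, 150)) + 226585 = √(-221 + (-259 - 243*150)) + 226585 = √(-221 + (-259 - 36450)) + 226585 = √(-221 - 36709) + 226585 = √(-36930) + 226585 = I*√36930 + 226585 = 226585 + I*√36930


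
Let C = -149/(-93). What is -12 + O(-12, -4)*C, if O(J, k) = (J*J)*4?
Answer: 28236/31 ≈ 910.84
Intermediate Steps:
C = 149/93 (C = -149*(-1/93) = 149/93 ≈ 1.6021)
O(J, k) = 4*J**2 (O(J, k) = J**2*4 = 4*J**2)
-12 + O(-12, -4)*C = -12 + (4*(-12)**2)*(149/93) = -12 + (4*144)*(149/93) = -12 + 576*(149/93) = -12 + 28608/31 = 28236/31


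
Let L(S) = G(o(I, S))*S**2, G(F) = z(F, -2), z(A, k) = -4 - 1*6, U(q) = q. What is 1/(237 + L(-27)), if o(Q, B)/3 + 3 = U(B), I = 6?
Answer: -1/7053 ≈ -0.00014178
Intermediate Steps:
z(A, k) = -10 (z(A, k) = -4 - 6 = -10)
o(Q, B) = -9 + 3*B
G(F) = -10
L(S) = -10*S**2
1/(237 + L(-27)) = 1/(237 - 10*(-27)**2) = 1/(237 - 10*729) = 1/(237 - 7290) = 1/(-7053) = -1/7053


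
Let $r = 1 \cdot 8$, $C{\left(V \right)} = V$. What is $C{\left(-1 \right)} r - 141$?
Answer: $-149$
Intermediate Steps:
$r = 8$
$C{\left(-1 \right)} r - 141 = \left(-1\right) 8 - 141 = -8 - 141 = -149$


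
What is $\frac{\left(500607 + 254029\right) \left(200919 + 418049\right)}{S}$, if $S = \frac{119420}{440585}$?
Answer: $\frac{1469966332667672}{853} \approx 1.7233 \cdot 10^{12}$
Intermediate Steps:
$S = \frac{23884}{88117}$ ($S = 119420 \cdot \frac{1}{440585} = \frac{23884}{88117} \approx 0.27105$)
$\frac{\left(500607 + 254029\right) \left(200919 + 418049\right)}{S} = \frac{\left(500607 + 254029\right) \left(200919 + 418049\right)}{\frac{23884}{88117}} = 754636 \cdot 618968 \cdot \frac{88117}{23884} = 467095535648 \cdot \frac{88117}{23884} = \frac{1469966332667672}{853}$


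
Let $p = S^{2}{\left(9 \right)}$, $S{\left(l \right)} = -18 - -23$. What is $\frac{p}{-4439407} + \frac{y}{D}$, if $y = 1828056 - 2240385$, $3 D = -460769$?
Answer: $\frac{289025117236}{107660059157} \approx 2.6846$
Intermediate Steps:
$D = - \frac{460769}{3}$ ($D = \frac{1}{3} \left(-460769\right) = - \frac{460769}{3} \approx -1.5359 \cdot 10^{5}$)
$S{\left(l \right)} = 5$ ($S{\left(l \right)} = -18 + 23 = 5$)
$y = -412329$
$p = 25$ ($p = 5^{2} = 25$)
$\frac{p}{-4439407} + \frac{y}{D} = \frac{25}{-4439407} - \frac{412329}{- \frac{460769}{3}} = 25 \left(- \frac{1}{4439407}\right) - - \frac{1236987}{460769} = - \frac{25}{4439407} + \frac{1236987}{460769} = \frac{289025117236}{107660059157}$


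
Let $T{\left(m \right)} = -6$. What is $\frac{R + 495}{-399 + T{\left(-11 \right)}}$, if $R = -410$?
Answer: $- \frac{17}{81} \approx -0.20988$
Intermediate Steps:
$\frac{R + 495}{-399 + T{\left(-11 \right)}} = \frac{-410 + 495}{-399 - 6} = \frac{85}{-405} = 85 \left(- \frac{1}{405}\right) = - \frac{17}{81}$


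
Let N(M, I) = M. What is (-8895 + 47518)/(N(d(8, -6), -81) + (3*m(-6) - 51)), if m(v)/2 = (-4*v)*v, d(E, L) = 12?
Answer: -38623/903 ≈ -42.772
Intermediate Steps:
m(v) = -8*v² (m(v) = 2*((-4*v)*v) = 2*(-4*v²) = -8*v²)
(-8895 + 47518)/(N(d(8, -6), -81) + (3*m(-6) - 51)) = (-8895 + 47518)/(12 + (3*(-8*(-6)²) - 51)) = 38623/(12 + (3*(-8*36) - 51)) = 38623/(12 + (3*(-288) - 51)) = 38623/(12 + (-864 - 51)) = 38623/(12 - 915) = 38623/(-903) = 38623*(-1/903) = -38623/903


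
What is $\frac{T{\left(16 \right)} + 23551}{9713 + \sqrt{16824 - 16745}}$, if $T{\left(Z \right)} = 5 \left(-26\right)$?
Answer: $\frac{75829391}{31447430} - \frac{7807 \sqrt{79}}{31447430} \approx 2.4091$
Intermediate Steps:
$T{\left(Z \right)} = -130$
$\frac{T{\left(16 \right)} + 23551}{9713 + \sqrt{16824 - 16745}} = \frac{-130 + 23551}{9713 + \sqrt{16824 - 16745}} = \frac{23421}{9713 + \sqrt{79}}$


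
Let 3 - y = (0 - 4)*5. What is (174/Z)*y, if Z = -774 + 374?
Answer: -2001/200 ≈ -10.005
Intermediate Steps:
y = 23 (y = 3 - (0 - 4)*5 = 3 - (-4)*5 = 3 - 1*(-20) = 3 + 20 = 23)
Z = -400
(174/Z)*y = (174/(-400))*23 = (174*(-1/400))*23 = -87/200*23 = -2001/200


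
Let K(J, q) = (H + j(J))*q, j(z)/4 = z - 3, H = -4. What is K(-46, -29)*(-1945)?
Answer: -11281000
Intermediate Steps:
j(z) = -12 + 4*z (j(z) = 4*(z - 3) = 4*(-3 + z) = -12 + 4*z)
K(J, q) = q*(-16 + 4*J) (K(J, q) = (-4 + (-12 + 4*J))*q = (-16 + 4*J)*q = q*(-16 + 4*J))
K(-46, -29)*(-1945) = (4*(-29)*(-4 - 46))*(-1945) = (4*(-29)*(-50))*(-1945) = 5800*(-1945) = -11281000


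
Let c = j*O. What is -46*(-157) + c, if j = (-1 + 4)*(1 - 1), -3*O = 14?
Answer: 7222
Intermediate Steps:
O = -14/3 (O = -1/3*14 = -14/3 ≈ -4.6667)
j = 0 (j = 3*0 = 0)
c = 0 (c = 0*(-14/3) = 0)
-46*(-157) + c = -46*(-157) + 0 = 7222 + 0 = 7222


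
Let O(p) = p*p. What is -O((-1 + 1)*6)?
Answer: 0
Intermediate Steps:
O(p) = p**2
-O((-1 + 1)*6) = -((-1 + 1)*6)**2 = -(0*6)**2 = -1*0**2 = -1*0 = 0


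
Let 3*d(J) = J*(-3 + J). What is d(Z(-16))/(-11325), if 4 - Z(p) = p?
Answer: -68/6795 ≈ -0.010007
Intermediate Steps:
Z(p) = 4 - p
d(J) = J*(-3 + J)/3 (d(J) = (J*(-3 + J))/3 = J*(-3 + J)/3)
d(Z(-16))/(-11325) = ((4 - 1*(-16))*(-3 + (4 - 1*(-16)))/3)/(-11325) = ((4 + 16)*(-3 + (4 + 16))/3)*(-1/11325) = ((⅓)*20*(-3 + 20))*(-1/11325) = ((⅓)*20*17)*(-1/11325) = (340/3)*(-1/11325) = -68/6795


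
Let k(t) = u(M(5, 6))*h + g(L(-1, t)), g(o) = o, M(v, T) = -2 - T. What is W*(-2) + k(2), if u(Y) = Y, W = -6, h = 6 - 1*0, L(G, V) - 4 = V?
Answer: -30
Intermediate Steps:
L(G, V) = 4 + V
h = 6 (h = 6 + 0 = 6)
k(t) = -44 + t (k(t) = (-2 - 1*6)*6 + (4 + t) = (-2 - 6)*6 + (4 + t) = -8*6 + (4 + t) = -48 + (4 + t) = -44 + t)
W*(-2) + k(2) = -6*(-2) + (-44 + 2) = 12 - 42 = -30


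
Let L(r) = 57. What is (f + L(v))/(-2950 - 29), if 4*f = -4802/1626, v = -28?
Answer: -182963/9687708 ≈ -0.018886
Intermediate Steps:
f = -2401/3252 (f = (-4802/1626)/4 = (-4802*1/1626)/4 = (¼)*(-2401/813) = -2401/3252 ≈ -0.73831)
(f + L(v))/(-2950 - 29) = (-2401/3252 + 57)/(-2950 - 29) = (182963/3252)/(-2979) = (182963/3252)*(-1/2979) = -182963/9687708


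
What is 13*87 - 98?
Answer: 1033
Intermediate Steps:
13*87 - 98 = 1131 - 98 = 1033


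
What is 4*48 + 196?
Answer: 388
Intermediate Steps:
4*48 + 196 = 192 + 196 = 388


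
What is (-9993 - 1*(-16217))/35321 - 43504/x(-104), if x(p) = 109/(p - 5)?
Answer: 1536611008/35321 ≈ 43504.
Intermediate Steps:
x(p) = 109/(-5 + p)
(-9993 - 1*(-16217))/35321 - 43504/x(-104) = (-9993 - 1*(-16217))/35321 - 43504/(109/(-5 - 104)) = (-9993 + 16217)*(1/35321) - 43504/(109/(-109)) = 6224*(1/35321) - 43504/(109*(-1/109)) = 6224/35321 - 43504/(-1) = 6224/35321 - 43504*(-1) = 6224/35321 + 43504 = 1536611008/35321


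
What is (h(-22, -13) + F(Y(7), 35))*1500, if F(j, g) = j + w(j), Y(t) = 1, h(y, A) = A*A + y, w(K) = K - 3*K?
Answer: 219000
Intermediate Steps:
w(K) = -2*K
h(y, A) = y + A² (h(y, A) = A² + y = y + A²)
F(j, g) = -j (F(j, g) = j - 2*j = -j)
(h(-22, -13) + F(Y(7), 35))*1500 = ((-22 + (-13)²) - 1*1)*1500 = ((-22 + 169) - 1)*1500 = (147 - 1)*1500 = 146*1500 = 219000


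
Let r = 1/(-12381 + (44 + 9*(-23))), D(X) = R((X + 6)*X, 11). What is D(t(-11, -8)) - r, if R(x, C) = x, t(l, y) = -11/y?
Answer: 127205/12544 ≈ 10.141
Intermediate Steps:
D(X) = X*(6 + X) (D(X) = (X + 6)*X = (6 + X)*X = X*(6 + X))
r = -1/12544 (r = 1/(-12381 + (44 - 207)) = 1/(-12381 - 163) = 1/(-12544) = -1/12544 ≈ -7.9719e-5)
D(t(-11, -8)) - r = (-11/(-8))*(6 - 11/(-8)) - 1*(-1/12544) = (-11*(-⅛))*(6 - 11*(-⅛)) + 1/12544 = 11*(6 + 11/8)/8 + 1/12544 = (11/8)*(59/8) + 1/12544 = 649/64 + 1/12544 = 127205/12544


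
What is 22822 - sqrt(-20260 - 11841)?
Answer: 22822 - I*sqrt(32101) ≈ 22822.0 - 179.17*I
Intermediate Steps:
22822 - sqrt(-20260 - 11841) = 22822 - sqrt(-32101) = 22822 - I*sqrt(32101)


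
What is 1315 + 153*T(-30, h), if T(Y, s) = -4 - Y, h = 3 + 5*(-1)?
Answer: 5293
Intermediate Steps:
h = -2 (h = 3 - 5 = -2)
1315 + 153*T(-30, h) = 1315 + 153*(-4 - 1*(-30)) = 1315 + 153*(-4 + 30) = 1315 + 153*26 = 1315 + 3978 = 5293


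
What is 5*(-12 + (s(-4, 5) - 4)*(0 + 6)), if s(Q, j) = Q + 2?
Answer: -240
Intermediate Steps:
s(Q, j) = 2 + Q
5*(-12 + (s(-4, 5) - 4)*(0 + 6)) = 5*(-12 + ((2 - 4) - 4)*(0 + 6)) = 5*(-12 + (-2 - 4)*6) = 5*(-12 - 6*6) = 5*(-12 - 36) = 5*(-48) = -240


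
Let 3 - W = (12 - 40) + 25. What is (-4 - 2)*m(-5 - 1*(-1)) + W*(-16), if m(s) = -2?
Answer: -84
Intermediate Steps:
W = 6 (W = 3 - ((12 - 40) + 25) = 3 - (-28 + 25) = 3 - 1*(-3) = 3 + 3 = 6)
(-4 - 2)*m(-5 - 1*(-1)) + W*(-16) = (-4 - 2)*(-2) + 6*(-16) = -6*(-2) - 96 = 12 - 96 = -84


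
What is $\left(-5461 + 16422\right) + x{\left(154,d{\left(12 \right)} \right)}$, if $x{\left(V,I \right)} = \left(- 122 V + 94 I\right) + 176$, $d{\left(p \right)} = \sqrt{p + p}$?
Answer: $-7651 + 188 \sqrt{6} \approx -7190.5$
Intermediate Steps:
$d{\left(p \right)} = \sqrt{2} \sqrt{p}$ ($d{\left(p \right)} = \sqrt{2 p} = \sqrt{2} \sqrt{p}$)
$x{\left(V,I \right)} = 176 - 122 V + 94 I$
$\left(-5461 + 16422\right) + x{\left(154,d{\left(12 \right)} \right)} = \left(-5461 + 16422\right) + \left(176 - 18788 + 94 \sqrt{2} \sqrt{12}\right) = 10961 + \left(176 - 18788 + 94 \sqrt{2} \cdot 2 \sqrt{3}\right) = 10961 + \left(176 - 18788 + 94 \cdot 2 \sqrt{6}\right) = 10961 + \left(176 - 18788 + 188 \sqrt{6}\right) = 10961 - \left(18612 - 188 \sqrt{6}\right) = -7651 + 188 \sqrt{6}$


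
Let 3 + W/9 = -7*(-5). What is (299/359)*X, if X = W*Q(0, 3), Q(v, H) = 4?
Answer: 344448/359 ≈ 959.46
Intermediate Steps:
W = 288 (W = -27 + 9*(-7*(-5)) = -27 + 9*35 = -27 + 315 = 288)
X = 1152 (X = 288*4 = 1152)
(299/359)*X = (299/359)*1152 = 344448/359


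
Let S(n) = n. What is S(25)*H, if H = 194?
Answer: 4850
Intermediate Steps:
S(25)*H = 25*194 = 4850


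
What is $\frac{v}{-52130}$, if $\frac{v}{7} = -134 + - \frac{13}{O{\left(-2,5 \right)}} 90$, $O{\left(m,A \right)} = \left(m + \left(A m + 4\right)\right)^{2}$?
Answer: $\frac{34111}{1668160} \approx 0.020448$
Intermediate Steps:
$O{\left(m,A \right)} = \left(4 + m + A m\right)^{2}$ ($O{\left(m,A \right)} = \left(m + \left(4 + A m\right)\right)^{2} = \left(4 + m + A m\right)^{2}$)
$v = - \frac{34111}{32}$ ($v = 7 \left(-134 + - \frac{13}{\left(4 - 2 + 5 \left(-2\right)\right)^{2}} \cdot 90\right) = 7 \left(-134 + - \frac{13}{\left(4 - 2 - 10\right)^{2}} \cdot 90\right) = 7 \left(-134 + - \frac{13}{\left(-8\right)^{2}} \cdot 90\right) = 7 \left(-134 + - \frac{13}{64} \cdot 90\right) = 7 \left(-134 + \left(-13\right) \frac{1}{64} \cdot 90\right) = 7 \left(-134 - \frac{585}{32}\right) = 7 \left(- \frac{4873}{32}\right) = - \frac{34111}{32} \approx -1066.0$)
$\frac{v}{-52130} = - \frac{34111}{32 \left(-52130\right)} = \left(- \frac{34111}{32}\right) \left(- \frac{1}{52130}\right) = \frac{34111}{1668160}$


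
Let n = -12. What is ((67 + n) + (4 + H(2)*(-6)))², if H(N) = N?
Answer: 2209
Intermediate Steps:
((67 + n) + (4 + H(2)*(-6)))² = ((67 - 12) + (4 + 2*(-6)))² = (55 + (4 - 12))² = (55 - 8)² = 47² = 2209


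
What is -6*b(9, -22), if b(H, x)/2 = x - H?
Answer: 372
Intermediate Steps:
b(H, x) = -2*H + 2*x (b(H, x) = 2*(x - H) = -2*H + 2*x)
-6*b(9, -22) = -6*(-2*9 + 2*(-22)) = -6*(-18 - 44) = -6*(-62) = 372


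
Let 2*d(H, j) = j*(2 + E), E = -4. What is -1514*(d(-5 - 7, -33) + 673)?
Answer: -1068884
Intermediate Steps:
d(H, j) = -j (d(H, j) = (j*(2 - 4))/2 = (j*(-2))/2 = (-2*j)/2 = -j)
-1514*(d(-5 - 7, -33) + 673) = -1514*(-1*(-33) + 673) = -1514*(33 + 673) = -1514*706 = -1068884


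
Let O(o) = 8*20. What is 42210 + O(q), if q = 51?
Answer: 42370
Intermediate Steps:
O(o) = 160
42210 + O(q) = 42210 + 160 = 42370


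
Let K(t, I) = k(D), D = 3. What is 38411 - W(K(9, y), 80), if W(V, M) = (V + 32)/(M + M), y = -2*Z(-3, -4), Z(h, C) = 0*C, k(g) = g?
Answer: 1229145/32 ≈ 38411.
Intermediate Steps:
Z(h, C) = 0
y = 0 (y = -2*0 = 0)
K(t, I) = 3
W(V, M) = (32 + V)/(2*M) (W(V, M) = (32 + V)/((2*M)) = (32 + V)*(1/(2*M)) = (32 + V)/(2*M))
38411 - W(K(9, y), 80) = 38411 - (32 + 3)/(2*80) = 38411 - 35/(2*80) = 38411 - 1*7/32 = 38411 - 7/32 = 1229145/32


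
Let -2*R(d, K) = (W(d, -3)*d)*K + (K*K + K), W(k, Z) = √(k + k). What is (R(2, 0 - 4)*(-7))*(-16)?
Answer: 224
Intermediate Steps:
W(k, Z) = √2*√k (W(k, Z) = √(2*k) = √2*√k)
R(d, K) = -K/2 - K²/2 - K*√2*d^(3/2)/2 (R(d, K) = -(((√2*√d)*d)*K + (K*K + K))/2 = -((√2*d^(3/2))*K + (K² + K))/2 = -(K*√2*d^(3/2) + (K + K²))/2 = -(K + K² + K*√2*d^(3/2))/2 = -K/2 - K²/2 - K*√2*d^(3/2)/2)
(R(2, 0 - 4)*(-7))*(-16) = (-(0 - 4)*(1 + (0 - 4) + √2*2^(3/2))/2*(-7))*(-16) = (-½*(-4)*(1 - 4 + √2*(2*√2))*(-7))*(-16) = (-½*(-4)*(1 - 4 + 4)*(-7))*(-16) = (-½*(-4)*1*(-7))*(-16) = (2*(-7))*(-16) = -14*(-16) = 224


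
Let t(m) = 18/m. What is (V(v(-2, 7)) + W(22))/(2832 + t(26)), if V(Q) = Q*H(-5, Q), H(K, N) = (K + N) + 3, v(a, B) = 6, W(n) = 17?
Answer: 533/36825 ≈ 0.014474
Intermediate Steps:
H(K, N) = 3 + K + N
V(Q) = Q*(-2 + Q) (V(Q) = Q*(3 - 5 + Q) = Q*(-2 + Q))
(V(v(-2, 7)) + W(22))/(2832 + t(26)) = (6*(-2 + 6) + 17)/(2832 + 18/26) = (6*4 + 17)/(2832 + 18*(1/26)) = (24 + 17)/(2832 + 9/13) = 41/(36825/13) = 41*(13/36825) = 533/36825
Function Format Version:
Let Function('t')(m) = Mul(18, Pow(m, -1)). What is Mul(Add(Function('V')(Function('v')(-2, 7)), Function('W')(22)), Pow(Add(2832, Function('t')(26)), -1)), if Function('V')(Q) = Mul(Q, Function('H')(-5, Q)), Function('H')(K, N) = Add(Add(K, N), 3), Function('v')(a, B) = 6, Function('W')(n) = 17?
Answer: Rational(533, 36825) ≈ 0.014474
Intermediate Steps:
Function('H')(K, N) = Add(3, K, N)
Function('V')(Q) = Mul(Q, Add(-2, Q)) (Function('V')(Q) = Mul(Q, Add(3, -5, Q)) = Mul(Q, Add(-2, Q)))
Mul(Add(Function('V')(Function('v')(-2, 7)), Function('W')(22)), Pow(Add(2832, Function('t')(26)), -1)) = Mul(Add(Mul(6, Add(-2, 6)), 17), Pow(Add(2832, Mul(18, Pow(26, -1))), -1)) = Mul(Add(Mul(6, 4), 17), Pow(Add(2832, Mul(18, Rational(1, 26))), -1)) = Mul(Add(24, 17), Pow(Add(2832, Rational(9, 13)), -1)) = Mul(41, Pow(Rational(36825, 13), -1)) = Mul(41, Rational(13, 36825)) = Rational(533, 36825)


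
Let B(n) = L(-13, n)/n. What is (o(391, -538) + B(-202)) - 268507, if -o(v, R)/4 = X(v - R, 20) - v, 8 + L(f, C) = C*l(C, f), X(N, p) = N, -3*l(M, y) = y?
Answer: -82008352/303 ≈ -2.7065e+5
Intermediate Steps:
l(M, y) = -y/3
L(f, C) = -8 - C*f/3 (L(f, C) = -8 + C*(-f/3) = -8 - C*f/3)
B(n) = (-8 + 13*n/3)/n (B(n) = (-8 - 1/3*n*(-13))/n = (-8 + 13*n/3)/n)
o(v, R) = 4*R (o(v, R) = -4*((v - R) - v) = -(-4)*R = 4*R)
(o(391, -538) + B(-202)) - 268507 = (4*(-538) + (13/3 - 8/(-202))) - 268507 = (-2152 + (13/3 - 8*(-1/202))) - 268507 = (-2152 + (13/3 + 4/101)) - 268507 = (-2152 + 1325/303) - 268507 = -650731/303 - 268507 = -82008352/303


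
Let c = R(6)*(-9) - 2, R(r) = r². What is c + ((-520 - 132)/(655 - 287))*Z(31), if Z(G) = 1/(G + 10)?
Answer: -1229835/3772 ≈ -326.04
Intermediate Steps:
Z(G) = 1/(10 + G)
c = -326 (c = 6²*(-9) - 2 = 36*(-9) - 2 = -324 - 2 = -326)
c + ((-520 - 132)/(655 - 287))*Z(31) = -326 + ((-520 - 132)/(655 - 287))/(10 + 31) = -326 - 652/368/41 = -326 - 652*1/368*(1/41) = -326 - 163/92*1/41 = -326 - 163/3772 = -1229835/3772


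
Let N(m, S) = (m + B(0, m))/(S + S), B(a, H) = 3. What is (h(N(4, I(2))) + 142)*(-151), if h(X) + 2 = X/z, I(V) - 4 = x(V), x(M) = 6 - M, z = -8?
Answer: -2704863/128 ≈ -21132.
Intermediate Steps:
I(V) = 10 - V (I(V) = 4 + (6 - V) = 10 - V)
N(m, S) = (3 + m)/(2*S) (N(m, S) = (m + 3)/(S + S) = (3 + m)/((2*S)) = (3 + m)*(1/(2*S)) = (3 + m)/(2*S))
h(X) = -2 - X/8 (h(X) = -2 + X/(-8) = -2 + X*(-⅛) = -2 - X/8)
(h(N(4, I(2))) + 142)*(-151) = ((-2 - (3 + 4)/(16*(10 - 1*2))) + 142)*(-151) = ((-2 - 7/(16*(10 - 2))) + 142)*(-151) = ((-2 - 7/(16*8)) + 142)*(-151) = ((-2 - ⅛*7/16) + 142)*(-151) = ((-2 - 7/128) + 142)*(-151) = (-263/128 + 142)*(-151) = (17913/128)*(-151) = -2704863/128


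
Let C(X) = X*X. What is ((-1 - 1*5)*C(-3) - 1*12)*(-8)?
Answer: 528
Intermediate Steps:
C(X) = X**2
((-1 - 1*5)*C(-3) - 1*12)*(-8) = ((-1 - 1*5)*(-3)**2 - 1*12)*(-8) = ((-1 - 5)*9 - 12)*(-8) = (-6*9 - 12)*(-8) = (-54 - 12)*(-8) = -66*(-8) = 528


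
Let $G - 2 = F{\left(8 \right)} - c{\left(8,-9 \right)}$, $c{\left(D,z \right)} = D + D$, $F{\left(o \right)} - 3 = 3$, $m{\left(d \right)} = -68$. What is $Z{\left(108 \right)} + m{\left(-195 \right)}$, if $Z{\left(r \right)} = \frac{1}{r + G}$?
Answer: $- \frac{6799}{100} \approx -67.99$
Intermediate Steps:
$F{\left(o \right)} = 6$ ($F{\left(o \right)} = 3 + 3 = 6$)
$c{\left(D,z \right)} = 2 D$
$G = -8$ ($G = 2 + \left(6 - 2 \cdot 8\right) = 2 + \left(6 - 16\right) = 2 - 10 = -8$)
$Z{\left(r \right)} = \frac{1}{-8 + r}$ ($Z{\left(r \right)} = \frac{1}{r - 8} = \frac{1}{-8 + r}$)
$Z{\left(108 \right)} + m{\left(-195 \right)} = \frac{1}{-8 + 108} - 68 = \frac{1}{100} - 68 = - \frac{6799}{100}$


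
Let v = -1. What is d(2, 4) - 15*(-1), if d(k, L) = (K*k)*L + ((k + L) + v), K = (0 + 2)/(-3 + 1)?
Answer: 12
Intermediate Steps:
K = -1 (K = 2/(-2) = 2*(-½) = -1)
d(k, L) = -1 + L + k - L*k (d(k, L) = (-k)*L + ((k + L) - 1) = -L*k + ((L + k) - 1) = -L*k + (-1 + L + k) = -1 + L + k - L*k)
d(2, 4) - 15*(-1) = (-1 + 4 + 2 - 1*4*2) - 15*(-1) = (-1 + 4 + 2 - 8) + 15 = -3 + 15 = 12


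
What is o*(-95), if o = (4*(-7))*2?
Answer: 5320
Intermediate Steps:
o = -56 (o = -28*2 = -56)
o*(-95) = -56*(-95) = 5320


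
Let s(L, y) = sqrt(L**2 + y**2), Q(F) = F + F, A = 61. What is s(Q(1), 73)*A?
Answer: 61*sqrt(5333) ≈ 4454.7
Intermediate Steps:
Q(F) = 2*F
s(Q(1), 73)*A = sqrt((2*1)**2 + 73**2)*61 = sqrt(2**2 + 5329)*61 = sqrt(4 + 5329)*61 = sqrt(5333)*61 = 61*sqrt(5333)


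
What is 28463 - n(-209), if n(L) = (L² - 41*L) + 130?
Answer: -23917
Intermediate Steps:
n(L) = 130 + L² - 41*L
28463 - n(-209) = 28463 - (130 + (-209)² - 41*(-209)) = 28463 - (130 + 43681 + 8569) = 28463 - 1*52380 = 28463 - 52380 = -23917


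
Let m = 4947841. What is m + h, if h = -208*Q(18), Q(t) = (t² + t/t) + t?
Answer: 4876497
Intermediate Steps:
Q(t) = 1 + t + t² (Q(t) = (t² + 1) + t = (1 + t²) + t = 1 + t + t²)
h = -71344 (h = -208*(1 + 18 + 18²) = -208*(1 + 18 + 324) = -208*343 = -71344)
m + h = 4947841 - 71344 = 4876497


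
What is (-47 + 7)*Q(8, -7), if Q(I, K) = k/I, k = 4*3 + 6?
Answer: -90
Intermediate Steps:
k = 18 (k = 12 + 6 = 18)
Q(I, K) = 18/I
(-47 + 7)*Q(8, -7) = (-47 + 7)*(18/8) = -720/8 = -40*9/4 = -90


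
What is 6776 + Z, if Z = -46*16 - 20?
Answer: 6020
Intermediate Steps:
Z = -756 (Z = -736 - 20 = -756)
6776 + Z = 6776 - 756 = 6020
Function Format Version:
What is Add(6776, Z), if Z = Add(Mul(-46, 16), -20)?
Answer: 6020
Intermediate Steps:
Z = -756 (Z = Add(-736, -20) = -756)
Add(6776, Z) = Add(6776, -756) = 6020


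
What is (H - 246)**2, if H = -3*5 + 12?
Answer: 62001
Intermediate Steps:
H = -3 (H = -15 + 12 = -3)
(H - 246)**2 = (-3 - 246)**2 = (-249)**2 = 62001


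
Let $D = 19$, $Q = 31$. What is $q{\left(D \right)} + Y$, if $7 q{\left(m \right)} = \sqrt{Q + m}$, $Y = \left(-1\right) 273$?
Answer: $-273 + \frac{5 \sqrt{2}}{7} \approx -271.99$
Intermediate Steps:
$Y = -273$
$q{\left(m \right)} = \frac{\sqrt{31 + m}}{7}$
$q{\left(D \right)} + Y = \frac{\sqrt{31 + 19}}{7} - 273 = \frac{\sqrt{50}}{7} - 273 = \frac{5 \sqrt{2}}{7} - 273 = -273 + \frac{5 \sqrt{2}}{7}$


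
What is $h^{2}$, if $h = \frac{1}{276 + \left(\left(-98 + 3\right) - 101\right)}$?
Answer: $\frac{1}{6400} \approx 0.00015625$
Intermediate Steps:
$h = \frac{1}{80}$ ($h = \frac{1}{276 - 196} = \frac{1}{80} \approx 0.0125$)
$h^{2} = \left(\frac{1}{80}\right)^{2} = \frac{1}{6400}$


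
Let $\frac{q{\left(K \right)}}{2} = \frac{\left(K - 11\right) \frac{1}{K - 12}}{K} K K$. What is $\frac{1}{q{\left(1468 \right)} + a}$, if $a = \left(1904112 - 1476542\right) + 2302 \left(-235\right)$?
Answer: $- \frac{182}{20104081} \approx -9.0529 \cdot 10^{-6}$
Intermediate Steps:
$q{\left(K \right)} = \frac{2 K \left(-11 + K\right)}{-12 + K}$ ($q{\left(K \right)} = 2 \frac{\left(K - 11\right) \frac{1}{K - 12}}{K} K K = 2 \frac{\left(-11 + K\right) \frac{1}{-12 + K}}{K} K K = 2 \frac{\frac{1}{-12 + K} \left(-11 + K\right)}{K} K K = 2 \frac{-11 + K}{K \left(-12 + K\right)} K K = 2 \frac{-11 + K}{-12 + K} K = 2 \frac{K \left(-11 + K\right)}{-12 + K} = \frac{2 K \left(-11 + K\right)}{-12 + K}$)
$a = -113400$ ($a = \left(1904112 - 1476542\right) - 540970 = 427570 - 540970 = -113400$)
$\frac{1}{q{\left(1468 \right)} + a} = \frac{1}{2 \cdot 1468 \frac{1}{-12 + 1468} \left(-11 + 1468\right) - 113400} = \frac{1}{2 \cdot 1468 \cdot \frac{1}{1456} \cdot 1457 - 113400} = \frac{1}{\frac{534719}{182} - 113400} = \frac{1}{- \frac{20104081}{182}} = - \frac{182}{20104081}$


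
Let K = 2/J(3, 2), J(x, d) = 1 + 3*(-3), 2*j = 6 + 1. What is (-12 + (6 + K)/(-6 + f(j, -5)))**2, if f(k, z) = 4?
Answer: 14161/64 ≈ 221.27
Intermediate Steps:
j = 7/2 (j = (6 + 1)/2 = (1/2)*7 = 7/2 ≈ 3.5000)
J(x, d) = -8 (J(x, d) = 1 - 9 = -8)
K = -1/4 (K = 2/(-8) = 2*(-1/8) = -1/4 ≈ -0.25000)
(-12 + (6 + K)/(-6 + f(j, -5)))**2 = (-12 + (6 - 1/4)/(-6 + 4))**2 = (-12 + (23/4)/(-2))**2 = (-12 + (23/4)*(-1/2))**2 = (-12 - 23/8)**2 = (-119/8)**2 = 14161/64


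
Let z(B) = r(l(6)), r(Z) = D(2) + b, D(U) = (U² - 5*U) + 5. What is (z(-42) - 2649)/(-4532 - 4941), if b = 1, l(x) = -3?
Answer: 2649/9473 ≈ 0.27964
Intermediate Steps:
D(U) = 5 + U² - 5*U
r(Z) = 0 (r(Z) = (5 + 2² - 5*2) + 1 = (5 + 4 - 10) + 1 = -1 + 1 = 0)
z(B) = 0
(z(-42) - 2649)/(-4532 - 4941) = (0 - 2649)/(-4532 - 4941) = -2649/(-9473) = -2649*(-1/9473) = 2649/9473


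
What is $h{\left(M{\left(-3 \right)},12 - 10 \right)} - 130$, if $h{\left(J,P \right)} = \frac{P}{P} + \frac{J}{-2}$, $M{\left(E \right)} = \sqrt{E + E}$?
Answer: $-129 - \frac{i \sqrt{6}}{2} \approx -129.0 - 1.2247 i$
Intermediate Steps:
$M{\left(E \right)} = \sqrt{2} \sqrt{E}$ ($M{\left(E \right)} = \sqrt{2 E} = \sqrt{2} \sqrt{E}$)
$h{\left(J,P \right)} = 1 - \frac{J}{2}$ ($h{\left(J,P \right)} = 1 + J \left(- \frac{1}{2}\right) = 1 - \frac{J}{2}$)
$h{\left(M{\left(-3 \right)},12 - 10 \right)} - 130 = \left(1 - \frac{\sqrt{2} \sqrt{-3}}{2}\right) - 130 = \left(1 - \frac{\sqrt{2} i \sqrt{3}}{2}\right) - 130 = \left(1 - \frac{i \sqrt{6}}{2}\right) - 130 = -129 - \frac{i \sqrt{6}}{2}$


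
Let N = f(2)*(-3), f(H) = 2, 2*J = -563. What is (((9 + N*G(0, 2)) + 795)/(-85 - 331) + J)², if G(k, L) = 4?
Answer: 5139289/64 ≈ 80301.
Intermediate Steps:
J = -563/2 (J = (½)*(-563) = -563/2 ≈ -281.50)
N = -6 (N = 2*(-3) = -6)
(((9 + N*G(0, 2)) + 795)/(-85 - 331) + J)² = (((9 - 6*4) + 795)/(-85 - 331) - 563/2)² = (((9 - 24) + 795)/(-416) - 563/2)² = ((-15 + 795)*(-1/416) - 563/2)² = (780*(-1/416) - 563/2)² = (-15/8 - 563/2)² = (-2267/8)² = 5139289/64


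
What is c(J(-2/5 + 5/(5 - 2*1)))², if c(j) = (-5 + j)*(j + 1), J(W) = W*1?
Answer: 3625216/50625 ≈ 71.609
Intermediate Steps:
J(W) = W
c(j) = (1 + j)*(-5 + j) (c(j) = (-5 + j)*(1 + j) = (1 + j)*(-5 + j))
c(J(-2/5 + 5/(5 - 2*1)))² = (-5 + (-2/5 + 5/(5 - 2*1))² - 4*(-2/5 + 5/(5 - 2*1)))² = (-5 + (-2*⅕ + 5/(5 - 2))² - 4*(-2*⅕ + 5/(5 - 2)))² = (-5 + (-⅖ + 5/3)² - 4*(-⅖ + 5/3))² = (-5 + (19/15)² - 4*19/15)² = (-5 + 361/225 - 76/15)² = (-1904/225)² = 3625216/50625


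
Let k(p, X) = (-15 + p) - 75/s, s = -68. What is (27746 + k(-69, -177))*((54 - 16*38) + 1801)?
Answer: 2345720477/68 ≈ 3.4496e+7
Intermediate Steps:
k(p, X) = -945/68 + p (k(p, X) = (-15 + p) - 75/(-68) = (-15 + p) - 75*(-1)/68 = (-15 + p) - 1*(-75/68) = (-15 + p) + 75/68 = -945/68 + p)
(27746 + k(-69, -177))*((54 - 16*38) + 1801) = (27746 + (-945/68 - 69))*((54 - 16*38) + 1801) = (27746 - 5637/68)*((54 - 608) + 1801) = 1881091*(-554 + 1801)/68 = (1881091/68)*1247 = 2345720477/68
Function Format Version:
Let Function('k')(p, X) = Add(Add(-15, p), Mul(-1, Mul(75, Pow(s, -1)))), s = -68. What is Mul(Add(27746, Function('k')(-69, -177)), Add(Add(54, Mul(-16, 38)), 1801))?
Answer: Rational(2345720477, 68) ≈ 3.4496e+7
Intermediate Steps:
Function('k')(p, X) = Add(Rational(-945, 68), p) (Function('k')(p, X) = Add(Add(-15, p), Mul(-1, Mul(75, Pow(-68, -1)))) = Add(Add(-15, p), Mul(-1, Mul(75, Rational(-1, 68)))) = Add(Add(-15, p), Mul(-1, Rational(-75, 68))) = Add(Add(-15, p), Rational(75, 68)) = Add(Rational(-945, 68), p))
Mul(Add(27746, Function('k')(-69, -177)), Add(Add(54, Mul(-16, 38)), 1801)) = Mul(Add(27746, Add(Rational(-945, 68), -69)), Add(Add(54, Mul(-16, 38)), 1801)) = Mul(Add(27746, Rational(-5637, 68)), Add(Add(54, -608), 1801)) = Mul(Rational(1881091, 68), Add(-554, 1801)) = Mul(Rational(1881091, 68), 1247) = Rational(2345720477, 68)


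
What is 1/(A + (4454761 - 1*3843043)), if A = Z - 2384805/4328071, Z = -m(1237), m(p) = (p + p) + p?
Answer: 4328071/2631495079692 ≈ 1.6447e-6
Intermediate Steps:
m(p) = 3*p (m(p) = 2*p + p = 3*p)
Z = -3711 (Z = -3*1237 = -1*3711 = -3711)
A = -16063856286/4328071 (A = -3711 - 2384805/4328071 = -16063856286/4328071 ≈ -3711.6)
1/(A + (4454761 - 1*3843043)) = 1/(-16063856286/4328071 + (4454761 - 1*3843043)) = 1/(-16063856286/4328071 + (4454761 - 3843043)) = 1/(-16063856286/4328071 + 611718) = 1/(2631495079692/4328071) = 4328071/2631495079692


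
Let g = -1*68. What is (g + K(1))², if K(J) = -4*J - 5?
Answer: 5929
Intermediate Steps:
g = -68
K(J) = -5 - 4*J
(g + K(1))² = (-68 + (-5 - 4*1))² = (-68 + (-5 - 4))² = (-68 - 9)² = (-77)² = 5929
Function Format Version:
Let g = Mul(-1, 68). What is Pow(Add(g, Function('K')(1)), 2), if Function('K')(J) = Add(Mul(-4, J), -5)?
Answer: 5929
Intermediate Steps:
g = -68
Function('K')(J) = Add(-5, Mul(-4, J))
Pow(Add(g, Function('K')(1)), 2) = Pow(Add(-68, Add(-5, Mul(-4, 1))), 2) = Pow(Add(-68, Add(-5, -4)), 2) = Pow(Add(-68, -9), 2) = Pow(-77, 2) = 5929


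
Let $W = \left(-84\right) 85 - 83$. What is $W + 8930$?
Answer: $1707$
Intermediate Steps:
$W = -7223$ ($W = -7140 - 83 = -7223$)
$W + 8930 = -7223 + 8930 = 1707$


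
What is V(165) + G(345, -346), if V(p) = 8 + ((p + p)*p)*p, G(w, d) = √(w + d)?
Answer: 8984258 + I ≈ 8.9843e+6 + 1.0*I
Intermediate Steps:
G(w, d) = √(d + w)
V(p) = 8 + 2*p³ (V(p) = 8 + ((2*p)*p)*p = 8 + (2*p²)*p = 8 + 2*p³)
V(165) + G(345, -346) = (8 + 2*165³) + √(-346 + 345) = (8 + 2*4492125) + √(-1) = (8 + 8984250) + I = 8984258 + I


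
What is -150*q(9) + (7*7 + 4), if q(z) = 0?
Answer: 53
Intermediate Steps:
-150*q(9) + (7*7 + 4) = -150*0 + (7*7 + 4) = 0 + (49 + 4) = 0 + 53 = 53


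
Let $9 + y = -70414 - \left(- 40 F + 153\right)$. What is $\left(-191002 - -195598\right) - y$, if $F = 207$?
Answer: $66892$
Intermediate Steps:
$y = -62296$ ($y = -9 - \left(70567 - 8280\right) = -9 - 62287 = -62296$)
$\left(-191002 - -195598\right) - y = \left(-191002 - -195598\right) - -62296 = \left(-191002 + 195598\right) + 62296 = 4596 + 62296 = 66892$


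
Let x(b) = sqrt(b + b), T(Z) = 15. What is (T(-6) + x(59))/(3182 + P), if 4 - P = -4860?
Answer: 5/2682 + sqrt(118)/8046 ≈ 0.0032144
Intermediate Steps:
P = 4864 (P = 4 - 1*(-4860) = 4 + 4860 = 4864)
x(b) = sqrt(2)*sqrt(b) (x(b) = sqrt(2*b) = sqrt(2)*sqrt(b))
(T(-6) + x(59))/(3182 + P) = (15 + sqrt(2)*sqrt(59))/(3182 + 4864) = (15 + sqrt(118))/8046 = (15 + sqrt(118))*(1/8046) = 5/2682 + sqrt(118)/8046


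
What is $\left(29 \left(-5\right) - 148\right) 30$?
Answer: $-8790$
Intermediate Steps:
$\left(29 \left(-5\right) - 148\right) 30 = \left(-145 - 148\right) 30 = \left(-293\right) 30 = -8790$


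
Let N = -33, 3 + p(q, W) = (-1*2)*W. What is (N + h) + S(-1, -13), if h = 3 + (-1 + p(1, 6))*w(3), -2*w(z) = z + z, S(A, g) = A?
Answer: 17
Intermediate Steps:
w(z) = -z (w(z) = -(z + z)/2 = -z)
p(q, W) = -3 - 2*W (p(q, W) = -3 + (-1*2)*W = -3 - 2*W)
h = 51 (h = 3 + (-1 + (-3 - 2*6))*(-1*3) = 3 + (-1 + (-3 - 12))*(-3) = 3 + (-1 - 15)*(-3) = 3 - 16*(-3) = 3 + 48 = 51)
(N + h) + S(-1, -13) = (-33 + 51) - 1 = 18 - 1 = 17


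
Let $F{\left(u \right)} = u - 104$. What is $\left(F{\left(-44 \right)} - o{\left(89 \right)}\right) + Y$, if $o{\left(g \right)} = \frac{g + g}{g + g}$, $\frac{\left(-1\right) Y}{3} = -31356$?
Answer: $93919$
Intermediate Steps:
$Y = 94068$ ($Y = \left(-3\right) \left(-31356\right) = 94068$)
$F{\left(u \right)} = -104 + u$
$o{\left(g \right)} = 1$ ($o{\left(g \right)} = \frac{2 g}{2 g} = 2 g \frac{1}{2 g} = 1$)
$\left(F{\left(-44 \right)} - o{\left(89 \right)}\right) + Y = \left(\left(-104 - 44\right) - 1\right) + 94068 = \left(-148 - 1\right) + 94068 = -149 + 94068 = 93919$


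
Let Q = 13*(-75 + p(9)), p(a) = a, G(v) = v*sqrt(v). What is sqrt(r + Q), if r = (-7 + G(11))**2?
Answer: sqrt(522 - 154*sqrt(11)) ≈ 3.3526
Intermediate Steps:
G(v) = v**(3/2)
r = (-7 + 11*sqrt(11))**2 (r = (-7 + 11**(3/2))**2 = (-7 + 11*sqrt(11))**2 ≈ 869.24)
Q = -858 (Q = 13*(-75 + 9) = 13*(-66) = -858)
sqrt(r + Q) = sqrt((1380 - 154*sqrt(11)) - 858) = sqrt(522 - 154*sqrt(11))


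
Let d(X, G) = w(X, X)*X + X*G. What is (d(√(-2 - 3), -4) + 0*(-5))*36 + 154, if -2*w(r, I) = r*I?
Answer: 154 - 54*I*√5 ≈ 154.0 - 120.75*I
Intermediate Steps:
w(r, I) = -I*r/2 (w(r, I) = -r*I/2 = -I*r/2)
d(X, G) = -X³/2 + G*X (d(X, G) = (-X*X/2)*X + X*G = (-X²/2)*X + G*X = -X³/2 + G*X)
(d(√(-2 - 3), -4) + 0*(-5))*36 + 154 = (√(-2 - 3)*(-4 - (√(-2 - 3))²/2) + 0*(-5))*36 + 154 = (√(-5)*(-4 - (√(-5))²/2) + 0)*36 + 154 = ((I*√5)*(-4 - (I*√5)²/2) + 0)*36 + 154 = ((I*√5)*(-4 - ½*(-5)) + 0)*36 + 154 = ((I*√5)*(-4 + 5/2) + 0)*36 + 154 = ((I*√5)*(-3/2) + 0)*36 + 154 = (-3*I*√5/2 + 0)*36 + 154 = -3*I*√5/2*36 + 154 = -54*I*√5 + 154 = 154 - 54*I*√5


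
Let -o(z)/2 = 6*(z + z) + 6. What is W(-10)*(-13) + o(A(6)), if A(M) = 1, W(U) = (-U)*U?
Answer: 1264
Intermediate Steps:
W(U) = -U²
o(z) = -12 - 24*z (o(z) = -2*(6*(z + z) + 6) = -2*(6*(2*z) + 6) = -2*(12*z + 6) = -2*(6 + 12*z) = -12 - 24*z)
W(-10)*(-13) + o(A(6)) = -1*(-10)²*(-13) + (-12 - 24*1) = -1*100*(-13) + (-12 - 24) = -100*(-13) - 36 = 1300 - 36 = 1264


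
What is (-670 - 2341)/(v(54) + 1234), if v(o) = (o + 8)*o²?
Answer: -3011/182026 ≈ -0.016542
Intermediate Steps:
v(o) = o²*(8 + o) (v(o) = (8 + o)*o² = o²*(8 + o))
(-670 - 2341)/(v(54) + 1234) = (-670 - 2341)/(54²*(8 + 54) + 1234) = -3011/(2916*62 + 1234) = -3011/(180792 + 1234) = -3011/182026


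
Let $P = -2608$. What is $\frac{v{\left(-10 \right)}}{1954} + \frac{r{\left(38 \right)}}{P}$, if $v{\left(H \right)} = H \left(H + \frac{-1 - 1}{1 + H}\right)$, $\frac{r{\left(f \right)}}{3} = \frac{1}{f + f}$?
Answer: $\frac{87185141}{1742842944} \approx 0.050025$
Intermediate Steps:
$r{\left(f \right)} = \frac{3}{2 f}$ ($r{\left(f \right)} = \frac{3}{f + f} = \frac{3}{2 f}$)
$v{\left(H \right)} = H \left(H - \frac{2}{1 + H}\right)$
$\frac{v{\left(-10 \right)}}{1954} + \frac{r{\left(38 \right)}}{P} = \frac{\left(-10\right) \frac{1}{1 - 10} \left(-2 - 10 + \left(-10\right)^{2}\right)}{1954} + \frac{\frac{3}{2} \cdot \frac{1}{38}}{-2608} = - \frac{10 \left(-2 - 10 + 100\right)}{-9} \cdot \frac{1}{1954} + \frac{3}{2} \cdot \frac{1}{38} \left(- \frac{1}{2608}\right) = \left(-10\right) \left(- \frac{1}{9}\right) 88 \cdot \frac{1}{1954} + \frac{3}{76} \left(- \frac{1}{2608}\right) = \frac{880}{9} \cdot \frac{1}{1954} - \frac{3}{198208} = \frac{440}{8793} - \frac{3}{198208} = \frac{87185141}{1742842944}$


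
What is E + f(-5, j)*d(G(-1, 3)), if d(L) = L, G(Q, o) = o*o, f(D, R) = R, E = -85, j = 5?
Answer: -40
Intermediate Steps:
G(Q, o) = o²
E + f(-5, j)*d(G(-1, 3)) = -85 + 5*3² = -85 + 5*9 = -85 + 45 = -40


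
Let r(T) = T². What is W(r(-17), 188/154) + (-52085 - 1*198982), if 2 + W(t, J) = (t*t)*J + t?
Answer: -11459086/77 ≈ -1.4882e+5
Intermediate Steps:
W(t, J) = -2 + t + J*t² (W(t, J) = -2 + ((t*t)*J + t) = -2 + (t²*J + t) = -2 + (J*t² + t) = -2 + (t + J*t²) = -2 + t + J*t²)
W(r(-17), 188/154) + (-52085 - 1*198982) = (-2 + (-17)² + (188/154)*((-17)²)²) + (-52085 - 1*198982) = (-2 + 289 + (188*(1/154))*289²) + (-52085 - 198982) = (-2 + 289 + (94/77)*83521) - 251067 = (-2 + 289 + 7850974/77) - 251067 = 7873073/77 - 251067 = -11459086/77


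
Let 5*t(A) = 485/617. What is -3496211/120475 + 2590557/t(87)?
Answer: 192563728640308/11686075 ≈ 1.6478e+7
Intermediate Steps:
t(A) = 97/617 (t(A) = (485/617)/5 = (485*(1/617))/5 = (⅕)*(485/617) = 97/617)
-3496211/120475 + 2590557/t(87) = -3496211/120475 + 2590557/(97/617) = -3496211*1/120475 + 2590557*(617/97) = -3496211/120475 + 1598373669/97 = 192563728640308/11686075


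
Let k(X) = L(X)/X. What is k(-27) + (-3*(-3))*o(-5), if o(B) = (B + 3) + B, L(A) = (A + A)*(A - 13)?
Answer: -143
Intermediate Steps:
L(A) = 2*A*(-13 + A) (L(A) = (2*A)*(-13 + A) = 2*A*(-13 + A))
o(B) = 3 + 2*B (o(B) = (3 + B) + B = 3 + 2*B)
k(X) = -26 + 2*X (k(X) = (2*X*(-13 + X))/X = -26 + 2*X)
k(-27) + (-3*(-3))*o(-5) = (-26 + 2*(-27)) + (-3*(-3))*(3 + 2*(-5)) = (-26 - 54) + 9*(3 - 10) = -80 + 9*(-7) = -80 - 63 = -143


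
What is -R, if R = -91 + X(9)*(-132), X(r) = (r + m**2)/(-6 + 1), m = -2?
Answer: -1261/5 ≈ -252.20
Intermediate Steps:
X(r) = -4/5 - r/5 (X(r) = (r + (-2)**2)/(-6 + 1) = (r + 4)/(-5) = (4 + r)*(-1/5) = -4/5 - r/5)
R = 1261/5 (R = -91 + (-4/5 - 1/5*9)*(-132) = -91 + (-4/5 - 9/5)*(-132) = -91 - 13/5*(-132) = -91 + 1716/5 = 1261/5 ≈ 252.20)
-R = -1*1261/5 = -1261/5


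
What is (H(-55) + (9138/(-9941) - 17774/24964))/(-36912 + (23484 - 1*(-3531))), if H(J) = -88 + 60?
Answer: 1225581973/409351671038 ≈ 0.0029940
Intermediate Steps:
H(J) = -28
(H(-55) + (9138/(-9941) - 17774/24964))/(-36912 + (23484 - 1*(-3531))) = (-28 + (9138/(-9941) - 17774/24964))/(-36912 + (23484 - 1*(-3531))) = (-28 + (9138*(-1/9941) - 17774*1/24964))/(-36912 + (23484 + 3531)) = (-28 + (-9138/9941 - 8887/12482))/(-36912 + 27015) = (-28 - 202406183/124083562)/(-9897) = -3676745919/124083562*(-1/9897) = 1225581973/409351671038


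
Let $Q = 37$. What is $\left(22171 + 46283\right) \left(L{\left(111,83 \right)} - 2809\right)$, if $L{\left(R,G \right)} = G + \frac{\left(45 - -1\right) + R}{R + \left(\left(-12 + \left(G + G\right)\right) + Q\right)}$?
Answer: $- \frac{28172072565}{151} \approx -1.8657 \cdot 10^{8}$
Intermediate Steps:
$L{\left(R,G \right)} = G + \frac{46 + R}{25 + R + 2 G}$ ($L{\left(R,G \right)} = G + \frac{\left(45 - -1\right) + R}{R + \left(\left(-12 + \left(G + G\right)\right) + 37\right)} = G + \frac{\left(45 + 1\right) + R}{R + \left(\left(-12 + 2 G\right) + 37\right)} = G + \frac{46 + R}{R + \left(25 + 2 G\right)} = G + \frac{46 + R}{25 + R + 2 G}$)
$\left(22171 + 46283\right) \left(L{\left(111,83 \right)} - 2809\right) = \left(22171 + 46283\right) \left(\frac{46 + 111 + 2 \cdot 83^{2} + 25 \cdot 83 + 83 \cdot 111}{25 + 111 + 2 \cdot 83} - 2809\right) = 68454 \left(\frac{46 + 111 + 2 \cdot 6889 + 2075 + 9213}{25 + 111 + 166} - 2809\right) = 68454 \left(\frac{46 + 111 + 13778 + 2075 + 9213}{302} - 2809\right) = 68454 \left(\frac{1}{302} \cdot 25223 - 2809\right) = 68454 \left(\frac{25223}{302} - 2809\right) = 68454 \left(- \frac{823095}{302}\right) = - \frac{28172072565}{151}$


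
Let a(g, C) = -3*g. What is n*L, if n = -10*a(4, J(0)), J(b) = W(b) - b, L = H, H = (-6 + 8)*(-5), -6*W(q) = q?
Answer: -1200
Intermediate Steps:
W(q) = -q/6
H = -10 (H = 2*(-5) = -10)
L = -10
J(b) = -7*b/6 (J(b) = -b/6 - b = -7*b/6)
n = 120 (n = -(-30)*4 = -10*(-12) = 120)
n*L = 120*(-10) = -1200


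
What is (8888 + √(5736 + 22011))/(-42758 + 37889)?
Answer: -8888/4869 - √3083/1623 ≈ -1.8596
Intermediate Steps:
(8888 + √(5736 + 22011))/(-42758 + 37889) = (8888 + √27747)/(-4869) = (8888 + 3*√3083)*(-1/4869) = -8888/4869 - √3083/1623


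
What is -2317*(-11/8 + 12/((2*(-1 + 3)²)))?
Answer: -2317/8 ≈ -289.63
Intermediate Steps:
-2317*(-11/8 + 12/((2*(-1 + 3)²))) = -2317*(-11*⅛ + 12/((2*2²))) = -2317*(-11/8 + 12/((2*4))) = -2317*(-11/8 + 12/8) = -2317*(-11/8 + 12*(⅛)) = -2317*(-11/8 + 3/2) = -2317*⅛ = -2317/8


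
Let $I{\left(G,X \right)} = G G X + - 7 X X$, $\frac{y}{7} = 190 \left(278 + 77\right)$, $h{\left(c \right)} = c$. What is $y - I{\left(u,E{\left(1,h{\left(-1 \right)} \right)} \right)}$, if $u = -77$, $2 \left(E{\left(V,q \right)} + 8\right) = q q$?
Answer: $\frac{2068045}{4} \approx 5.1701 \cdot 10^{5}$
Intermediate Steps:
$E{\left(V,q \right)} = -8 + \frac{q^{2}}{2}$ ($E{\left(V,q \right)} = -8 + \frac{q q}{2} = -8 + \frac{q^{2}}{2}$)
$y = 472150$ ($y = 7 \cdot 190 \left(278 + 77\right) = 7 \cdot 190 \cdot 355 = 7 \cdot 67450 = 472150$)
$I{\left(G,X \right)} = - 7 X^{2} + X G^{2}$ ($I{\left(G,X \right)} = G^{2} X - 7 X^{2} = X G^{2} - 7 X^{2} = - 7 X^{2} + X G^{2}$)
$y - I{\left(u,E{\left(1,h{\left(-1 \right)} \right)} \right)} = 472150 - \left(-8 + \frac{\left(-1\right)^{2}}{2}\right) \left(\left(-77\right)^{2} - 7 \left(-8 + \frac{\left(-1\right)^{2}}{2}\right)\right) = 472150 - \left(-8 + \frac{1}{2} \cdot 1\right) \left(5929 - 7 \left(-8 + \frac{1}{2} \cdot 1\right)\right) = 472150 - \left(-8 + \frac{1}{2}\right) \left(5929 - 7 \left(-8 + \frac{1}{2}\right)\right) = 472150 - - \frac{15 \left(5929 - - \frac{105}{2}\right)}{2} = 472150 - - \frac{15 \left(5929 + \frac{105}{2}\right)}{2} = 472150 - \left(- \frac{15}{2}\right) \frac{11963}{2} = 472150 - - \frac{179445}{4} = 472150 + \frac{179445}{4} = \frac{2068045}{4}$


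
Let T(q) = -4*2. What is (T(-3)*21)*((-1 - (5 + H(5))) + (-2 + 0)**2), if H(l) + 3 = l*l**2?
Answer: 20832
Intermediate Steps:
H(l) = -3 + l**3 (H(l) = -3 + l*l**2 = -3 + l**3)
T(q) = -8
(T(-3)*21)*((-1 - (5 + H(5))) + (-2 + 0)**2) = (-8*21)*((-1 - (5 + (-3 + 5**3))) + (-2 + 0)**2) = -168*((-1 - (5 + (-3 + 125))) + (-2)**2) = -168*((-1 - (5 + 122)) + 4) = -168*((-1 - 1*127) + 4) = -168*((-1 - 127) + 4) = -168*(-128 + 4) = -168*(-124) = 20832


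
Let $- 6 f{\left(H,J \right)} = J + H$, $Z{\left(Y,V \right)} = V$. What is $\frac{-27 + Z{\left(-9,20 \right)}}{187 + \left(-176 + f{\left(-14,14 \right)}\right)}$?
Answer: $- \frac{7}{11} \approx -0.63636$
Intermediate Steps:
$f{\left(H,J \right)} = - \frac{H}{6} - \frac{J}{6}$ ($f{\left(H,J \right)} = - \frac{J + H}{6} = - \frac{H + J}{6} = - \frac{H}{6} - \frac{J}{6}$)
$\frac{-27 + Z{\left(-9,20 \right)}}{187 + \left(-176 + f{\left(-14,14 \right)}\right)} = \frac{-27 + 20}{187 - 176} = - \frac{7}{187 + \left(-176 + \left(\frac{7}{3} - \frac{7}{3}\right)\right)} = - \frac{7}{187 + \left(-176 + 0\right)} = - \frac{7}{187 - 176} = - \frac{7}{11}$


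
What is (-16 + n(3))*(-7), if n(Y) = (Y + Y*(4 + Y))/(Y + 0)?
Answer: 56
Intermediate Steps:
n(Y) = (Y + Y*(4 + Y))/Y
(-16 + n(3))*(-7) = (-16 + (5 + 3))*(-7) = (-16 + 8)*(-7) = -8*(-7) = 56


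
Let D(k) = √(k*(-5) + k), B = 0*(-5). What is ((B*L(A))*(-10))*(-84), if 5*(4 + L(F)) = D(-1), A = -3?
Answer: 0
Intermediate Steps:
B = 0
D(k) = 2*√(-k) (D(k) = √(-5*k + k) = √(-4*k) = 2*√(-k))
L(F) = -18/5 (L(F) = -4 + (2*√(-1*(-1)))/5 = -4 + (2*√1)/5 = -4 + (2*1)/5 = -4 + (⅕)*2 = -4 + ⅖ = -18/5)
((B*L(A))*(-10))*(-84) = ((0*(-18/5))*(-10))*(-84) = (0*(-10))*(-84) = 0*(-84) = 0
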